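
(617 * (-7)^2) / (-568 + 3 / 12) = -120932 / 2271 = -53.25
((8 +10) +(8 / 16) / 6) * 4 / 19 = 217 / 57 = 3.81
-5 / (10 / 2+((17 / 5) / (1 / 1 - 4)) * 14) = 75 / 163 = 0.46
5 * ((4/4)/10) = 1/2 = 0.50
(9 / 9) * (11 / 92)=11 / 92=0.12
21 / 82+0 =21 / 82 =0.26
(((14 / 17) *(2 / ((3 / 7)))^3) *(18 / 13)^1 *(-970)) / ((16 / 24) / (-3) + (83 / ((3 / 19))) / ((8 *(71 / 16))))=-396856488 / 51493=-7707.00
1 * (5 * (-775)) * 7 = -27125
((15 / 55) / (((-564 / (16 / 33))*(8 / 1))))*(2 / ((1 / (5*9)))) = -15 / 5687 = -0.00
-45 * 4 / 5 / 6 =-6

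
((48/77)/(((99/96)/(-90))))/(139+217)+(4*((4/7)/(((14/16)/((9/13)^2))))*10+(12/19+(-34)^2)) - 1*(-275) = 2446688332329/1694383691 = 1444.00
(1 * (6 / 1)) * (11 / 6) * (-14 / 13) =-154 / 13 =-11.85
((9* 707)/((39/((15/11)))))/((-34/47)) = -1495305/4862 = -307.55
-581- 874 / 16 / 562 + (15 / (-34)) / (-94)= -2087460927 / 3592304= -581.09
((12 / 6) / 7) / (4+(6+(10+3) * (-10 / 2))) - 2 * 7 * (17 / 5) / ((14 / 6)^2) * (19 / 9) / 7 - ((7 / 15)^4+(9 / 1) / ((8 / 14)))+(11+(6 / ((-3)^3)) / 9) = -271560727 / 36382500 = -7.46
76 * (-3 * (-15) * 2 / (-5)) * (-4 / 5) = 5472 / 5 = 1094.40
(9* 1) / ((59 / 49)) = 441 / 59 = 7.47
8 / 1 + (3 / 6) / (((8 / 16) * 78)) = 625 / 78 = 8.01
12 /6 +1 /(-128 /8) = 31 /16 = 1.94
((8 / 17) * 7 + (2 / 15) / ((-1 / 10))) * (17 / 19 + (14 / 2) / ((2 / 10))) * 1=68200 / 969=70.38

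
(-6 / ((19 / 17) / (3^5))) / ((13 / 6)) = -148716 / 247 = -602.09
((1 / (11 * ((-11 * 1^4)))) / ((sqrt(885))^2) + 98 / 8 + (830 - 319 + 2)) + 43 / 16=904546979 / 1713360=527.94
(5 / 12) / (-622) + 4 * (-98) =-2925893 / 7464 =-392.00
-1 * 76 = -76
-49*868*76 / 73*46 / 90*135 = -223037808 / 73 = -3055312.44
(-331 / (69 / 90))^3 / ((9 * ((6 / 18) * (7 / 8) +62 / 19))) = -49610097288000 / 19722707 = -2515379.72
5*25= 125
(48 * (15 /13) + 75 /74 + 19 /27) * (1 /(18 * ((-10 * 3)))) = -1483163 /14025960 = -0.11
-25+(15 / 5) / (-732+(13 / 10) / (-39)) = -549115 / 21961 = -25.00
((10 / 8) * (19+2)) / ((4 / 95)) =9975 / 16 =623.44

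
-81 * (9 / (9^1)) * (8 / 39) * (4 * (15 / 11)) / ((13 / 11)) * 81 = -1049760 / 169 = -6211.60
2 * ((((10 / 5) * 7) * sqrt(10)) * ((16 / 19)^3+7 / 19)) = 185444 * sqrt(10) / 6859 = 85.50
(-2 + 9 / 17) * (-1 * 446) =11150 / 17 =655.88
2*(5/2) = 5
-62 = -62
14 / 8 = 7 / 4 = 1.75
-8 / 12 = -2 / 3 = -0.67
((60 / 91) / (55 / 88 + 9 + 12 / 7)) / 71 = 96 / 117221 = 0.00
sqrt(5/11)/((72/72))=sqrt(55)/11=0.67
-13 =-13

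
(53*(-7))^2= 137641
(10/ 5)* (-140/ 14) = -20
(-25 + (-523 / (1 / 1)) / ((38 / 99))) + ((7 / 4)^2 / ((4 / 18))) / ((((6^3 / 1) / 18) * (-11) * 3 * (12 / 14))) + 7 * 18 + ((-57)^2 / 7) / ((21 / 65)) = 1376700443 / 7865088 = 175.04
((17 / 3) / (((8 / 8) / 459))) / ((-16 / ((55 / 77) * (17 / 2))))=-221085 / 224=-986.99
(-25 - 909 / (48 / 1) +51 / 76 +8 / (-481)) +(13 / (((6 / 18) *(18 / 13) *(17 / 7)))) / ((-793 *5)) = -98454637067 / 2274514320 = -43.29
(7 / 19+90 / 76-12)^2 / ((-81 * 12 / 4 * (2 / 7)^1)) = -1103263 / 701784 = -1.57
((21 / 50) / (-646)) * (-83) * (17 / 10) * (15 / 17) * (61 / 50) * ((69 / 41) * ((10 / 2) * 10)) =22008861 / 2648600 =8.31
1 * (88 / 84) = 1.05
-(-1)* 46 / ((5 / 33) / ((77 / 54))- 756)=-19481 / 320121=-0.06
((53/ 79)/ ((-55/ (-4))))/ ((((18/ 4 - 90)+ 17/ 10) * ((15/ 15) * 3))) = -212/ 1092333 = -0.00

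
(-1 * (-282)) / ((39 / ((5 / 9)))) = 470 / 117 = 4.02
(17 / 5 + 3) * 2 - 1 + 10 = 109 / 5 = 21.80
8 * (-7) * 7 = -392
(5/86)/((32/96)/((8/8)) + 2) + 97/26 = 14696/3913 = 3.76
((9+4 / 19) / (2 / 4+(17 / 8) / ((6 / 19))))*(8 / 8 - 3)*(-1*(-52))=-873600 / 6593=-132.50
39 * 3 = 117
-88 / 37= -2.38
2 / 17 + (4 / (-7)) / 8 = 11 / 238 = 0.05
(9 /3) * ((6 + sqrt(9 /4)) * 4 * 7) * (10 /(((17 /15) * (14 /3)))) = 20250 /17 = 1191.18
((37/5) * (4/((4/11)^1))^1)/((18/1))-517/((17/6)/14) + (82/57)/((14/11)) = -518682923/203490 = -2548.94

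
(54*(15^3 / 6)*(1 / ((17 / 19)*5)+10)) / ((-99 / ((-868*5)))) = 231430500 / 17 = 13613558.82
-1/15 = -0.07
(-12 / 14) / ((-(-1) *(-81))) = 2 / 189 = 0.01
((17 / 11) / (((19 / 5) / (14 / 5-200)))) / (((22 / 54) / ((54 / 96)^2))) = -62.29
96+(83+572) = 751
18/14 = 9/7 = 1.29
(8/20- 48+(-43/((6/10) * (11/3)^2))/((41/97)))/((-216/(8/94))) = 1493543/62955090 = 0.02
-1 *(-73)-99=-26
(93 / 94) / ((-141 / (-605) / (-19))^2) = 4096185775 / 622938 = 6575.59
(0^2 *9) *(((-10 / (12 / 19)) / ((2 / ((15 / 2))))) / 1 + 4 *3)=0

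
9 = 9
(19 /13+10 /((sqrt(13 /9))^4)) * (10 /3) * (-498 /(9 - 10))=1754620 /169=10382.37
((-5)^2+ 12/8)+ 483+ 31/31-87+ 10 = 867/2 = 433.50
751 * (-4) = -3004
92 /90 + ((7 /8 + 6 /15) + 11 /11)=3.30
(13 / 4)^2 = 10.56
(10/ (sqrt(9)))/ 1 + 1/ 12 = 41/ 12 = 3.42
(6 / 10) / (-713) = -3 / 3565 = -0.00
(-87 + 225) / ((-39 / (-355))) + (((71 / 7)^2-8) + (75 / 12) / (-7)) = 3440153 / 2548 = 1350.14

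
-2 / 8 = -1 / 4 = -0.25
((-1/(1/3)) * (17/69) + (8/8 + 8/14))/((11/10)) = 1340/1771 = 0.76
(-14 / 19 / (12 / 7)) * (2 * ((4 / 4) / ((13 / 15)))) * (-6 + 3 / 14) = 5.74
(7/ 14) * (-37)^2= 1369/ 2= 684.50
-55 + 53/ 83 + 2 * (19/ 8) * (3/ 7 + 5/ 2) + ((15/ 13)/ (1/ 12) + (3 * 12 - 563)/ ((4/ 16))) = -128981347/ 60424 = -2134.60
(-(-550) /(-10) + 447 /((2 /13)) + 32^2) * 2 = 7749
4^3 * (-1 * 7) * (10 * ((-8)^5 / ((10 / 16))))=234881024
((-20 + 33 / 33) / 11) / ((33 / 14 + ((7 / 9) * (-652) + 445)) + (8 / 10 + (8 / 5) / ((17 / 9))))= 40698 / 1369115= 0.03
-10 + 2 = -8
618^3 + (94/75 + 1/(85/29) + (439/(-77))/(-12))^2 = 4044312691197773569/17134810000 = 236029036.28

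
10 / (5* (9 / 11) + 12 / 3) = 110 / 89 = 1.24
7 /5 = 1.40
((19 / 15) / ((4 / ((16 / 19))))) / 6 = 2 / 45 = 0.04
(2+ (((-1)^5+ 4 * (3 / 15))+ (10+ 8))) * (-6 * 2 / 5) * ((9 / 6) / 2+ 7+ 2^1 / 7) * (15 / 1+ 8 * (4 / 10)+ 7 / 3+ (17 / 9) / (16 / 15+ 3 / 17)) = -93431151 / 11095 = -8421.01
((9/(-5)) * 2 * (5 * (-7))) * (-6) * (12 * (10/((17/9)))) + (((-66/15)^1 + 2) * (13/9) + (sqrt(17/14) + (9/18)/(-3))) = -24496253/510 + sqrt(238)/14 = -48030.77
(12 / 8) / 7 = 3 / 14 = 0.21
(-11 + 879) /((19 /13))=11284 /19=593.89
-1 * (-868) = 868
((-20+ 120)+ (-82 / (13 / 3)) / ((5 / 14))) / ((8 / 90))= 6876 / 13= 528.92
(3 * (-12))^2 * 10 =12960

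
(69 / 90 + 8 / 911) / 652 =21193 / 17819160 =0.00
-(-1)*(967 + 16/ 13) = 12587/ 13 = 968.23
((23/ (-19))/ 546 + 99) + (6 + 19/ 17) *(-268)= -1808.53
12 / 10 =1.20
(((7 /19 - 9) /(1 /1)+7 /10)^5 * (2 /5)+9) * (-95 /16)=74499.00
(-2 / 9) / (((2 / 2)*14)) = -1 / 63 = -0.02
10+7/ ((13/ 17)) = 249/ 13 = 19.15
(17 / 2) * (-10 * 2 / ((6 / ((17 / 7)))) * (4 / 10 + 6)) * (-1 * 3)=9248 / 7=1321.14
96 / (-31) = -96 / 31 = -3.10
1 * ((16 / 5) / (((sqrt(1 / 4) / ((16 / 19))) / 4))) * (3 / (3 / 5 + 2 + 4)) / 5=1.96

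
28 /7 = 4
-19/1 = -19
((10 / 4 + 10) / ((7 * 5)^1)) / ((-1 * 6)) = -5 / 84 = -0.06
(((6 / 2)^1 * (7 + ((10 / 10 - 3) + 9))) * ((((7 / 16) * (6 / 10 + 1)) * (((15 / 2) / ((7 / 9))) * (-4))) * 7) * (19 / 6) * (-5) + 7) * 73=9175516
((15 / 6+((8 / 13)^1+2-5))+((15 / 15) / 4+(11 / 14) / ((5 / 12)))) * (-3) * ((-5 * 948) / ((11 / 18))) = 52433406 / 1001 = 52381.02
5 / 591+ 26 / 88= 7903 / 26004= 0.30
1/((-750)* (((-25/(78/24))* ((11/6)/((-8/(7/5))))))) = -26/48125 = -0.00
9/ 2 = 4.50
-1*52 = -52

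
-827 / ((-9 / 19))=1745.89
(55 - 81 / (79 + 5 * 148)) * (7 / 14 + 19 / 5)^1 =107414 / 455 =236.07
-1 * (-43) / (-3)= -43 / 3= -14.33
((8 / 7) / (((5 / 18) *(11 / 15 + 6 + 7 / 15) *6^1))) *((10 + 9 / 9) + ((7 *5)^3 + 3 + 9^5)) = 203876 / 21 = 9708.38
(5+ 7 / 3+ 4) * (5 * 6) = 340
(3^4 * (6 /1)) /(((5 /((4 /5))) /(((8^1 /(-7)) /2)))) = -7776 /175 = -44.43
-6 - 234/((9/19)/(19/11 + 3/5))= -63562/55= -1155.67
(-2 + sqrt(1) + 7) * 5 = 30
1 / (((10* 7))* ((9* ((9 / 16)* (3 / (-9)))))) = -8 / 945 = -0.01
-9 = -9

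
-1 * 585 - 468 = -1053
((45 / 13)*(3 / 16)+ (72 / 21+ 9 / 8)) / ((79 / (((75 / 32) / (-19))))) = -0.01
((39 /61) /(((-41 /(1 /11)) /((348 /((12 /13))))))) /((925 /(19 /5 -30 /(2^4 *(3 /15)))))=3278769 /1017907000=0.00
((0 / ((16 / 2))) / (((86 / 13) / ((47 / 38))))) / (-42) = 0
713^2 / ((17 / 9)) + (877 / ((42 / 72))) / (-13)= 269020.88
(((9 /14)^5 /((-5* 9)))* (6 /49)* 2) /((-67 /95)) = 373977 /441419048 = 0.00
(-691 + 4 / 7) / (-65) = 4833 / 455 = 10.62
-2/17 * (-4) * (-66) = -528/17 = -31.06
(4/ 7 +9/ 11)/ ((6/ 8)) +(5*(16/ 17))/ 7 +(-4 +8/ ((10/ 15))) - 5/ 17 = 40177/ 3927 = 10.23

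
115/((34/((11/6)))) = 1265/204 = 6.20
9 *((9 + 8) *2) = 306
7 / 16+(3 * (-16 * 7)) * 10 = -53753 / 16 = -3359.56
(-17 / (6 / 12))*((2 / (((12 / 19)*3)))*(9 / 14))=-323 / 14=-23.07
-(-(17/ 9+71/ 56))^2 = -2531281/ 254016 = -9.97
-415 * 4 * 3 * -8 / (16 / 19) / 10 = 4731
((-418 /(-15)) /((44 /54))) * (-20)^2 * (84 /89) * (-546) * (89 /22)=-28519069.09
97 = 97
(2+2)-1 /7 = 27 /7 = 3.86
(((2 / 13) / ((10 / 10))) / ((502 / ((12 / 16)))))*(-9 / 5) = -27 / 65260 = -0.00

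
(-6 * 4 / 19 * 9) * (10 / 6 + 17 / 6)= -972 / 19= -51.16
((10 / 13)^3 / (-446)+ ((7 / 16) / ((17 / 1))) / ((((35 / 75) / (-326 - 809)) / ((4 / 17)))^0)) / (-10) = -3293517 / 1332612320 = -0.00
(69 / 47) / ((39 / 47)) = 23 / 13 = 1.77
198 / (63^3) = 22 / 27783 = 0.00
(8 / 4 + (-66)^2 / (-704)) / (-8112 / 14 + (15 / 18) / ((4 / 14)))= 1407 / 193708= 0.01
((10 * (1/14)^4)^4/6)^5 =95367431640625/363411940690896652650310714793910268632333035450156584625883757452920837947448029794533376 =0.00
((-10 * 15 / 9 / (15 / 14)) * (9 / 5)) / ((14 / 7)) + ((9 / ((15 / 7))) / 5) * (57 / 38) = -12.74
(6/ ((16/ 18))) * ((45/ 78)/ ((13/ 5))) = 2025/ 1352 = 1.50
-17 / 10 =-1.70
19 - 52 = -33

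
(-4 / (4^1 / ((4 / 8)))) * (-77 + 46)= 31 / 2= 15.50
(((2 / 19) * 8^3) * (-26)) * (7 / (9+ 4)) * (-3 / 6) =7168 / 19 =377.26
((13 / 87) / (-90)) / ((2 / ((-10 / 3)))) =13 / 4698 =0.00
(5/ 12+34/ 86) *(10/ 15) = 419/ 774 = 0.54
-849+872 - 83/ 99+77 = 9817/ 99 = 99.16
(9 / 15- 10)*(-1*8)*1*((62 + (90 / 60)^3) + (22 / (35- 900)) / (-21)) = 446522137 / 90825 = 4916.29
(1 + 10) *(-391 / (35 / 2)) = -8602 / 35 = -245.77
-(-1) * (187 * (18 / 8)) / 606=561 / 808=0.69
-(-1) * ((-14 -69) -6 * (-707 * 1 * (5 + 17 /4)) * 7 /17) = 16074.03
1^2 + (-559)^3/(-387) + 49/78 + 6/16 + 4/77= 32530670143/72072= 451363.50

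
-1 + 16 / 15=1 / 15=0.07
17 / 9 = 1.89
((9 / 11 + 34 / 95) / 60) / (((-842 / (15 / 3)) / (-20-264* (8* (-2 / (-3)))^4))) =1772128283 / 71271090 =24.86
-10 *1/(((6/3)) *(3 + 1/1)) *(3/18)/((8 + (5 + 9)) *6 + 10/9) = -15/9584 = -0.00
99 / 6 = 33 / 2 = 16.50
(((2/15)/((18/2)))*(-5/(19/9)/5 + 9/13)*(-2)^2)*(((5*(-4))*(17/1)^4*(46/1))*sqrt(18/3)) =-245885824*sqrt(6)/247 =-2438440.50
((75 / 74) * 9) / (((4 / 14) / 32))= 37800 / 37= 1021.62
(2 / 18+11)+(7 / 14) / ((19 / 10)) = 1945 / 171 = 11.37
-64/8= -8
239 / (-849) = -0.28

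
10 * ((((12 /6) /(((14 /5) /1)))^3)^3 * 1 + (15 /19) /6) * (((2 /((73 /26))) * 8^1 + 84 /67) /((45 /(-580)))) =-1814366563180400 /11250061034709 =-161.28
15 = 15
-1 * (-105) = 105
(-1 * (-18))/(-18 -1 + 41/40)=-720/719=-1.00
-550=-550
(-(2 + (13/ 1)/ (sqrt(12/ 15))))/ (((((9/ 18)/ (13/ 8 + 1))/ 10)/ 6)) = -5208.35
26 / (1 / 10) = 260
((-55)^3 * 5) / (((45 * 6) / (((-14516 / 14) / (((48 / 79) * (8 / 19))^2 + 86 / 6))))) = 221864.33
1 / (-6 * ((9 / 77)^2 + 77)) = -5929 / 2739684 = -0.00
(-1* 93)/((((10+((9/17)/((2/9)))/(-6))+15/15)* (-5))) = 6324/3605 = 1.75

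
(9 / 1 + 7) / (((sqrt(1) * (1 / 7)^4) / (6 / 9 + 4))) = 537824 / 3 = 179274.67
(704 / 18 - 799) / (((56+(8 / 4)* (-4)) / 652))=-1114757 / 108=-10321.82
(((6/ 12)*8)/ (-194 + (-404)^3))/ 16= -1/ 263757832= -0.00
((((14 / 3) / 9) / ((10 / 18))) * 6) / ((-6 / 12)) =-56 / 5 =-11.20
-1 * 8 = -8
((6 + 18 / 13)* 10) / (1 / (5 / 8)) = 600 / 13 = 46.15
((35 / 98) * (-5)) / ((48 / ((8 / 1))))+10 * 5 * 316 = 1327175 / 84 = 15799.70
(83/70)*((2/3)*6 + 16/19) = 3818/665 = 5.74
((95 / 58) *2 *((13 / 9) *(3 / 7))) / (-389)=-1235 / 236901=-0.01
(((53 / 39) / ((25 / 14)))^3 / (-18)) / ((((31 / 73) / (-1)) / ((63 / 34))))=52188236842 / 488454890625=0.11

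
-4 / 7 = -0.57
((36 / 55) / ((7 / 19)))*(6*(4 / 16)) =1026 / 385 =2.66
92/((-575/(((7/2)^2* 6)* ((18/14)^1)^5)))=-354294/8575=-41.32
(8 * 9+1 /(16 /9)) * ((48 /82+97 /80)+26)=105856497 /52480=2017.08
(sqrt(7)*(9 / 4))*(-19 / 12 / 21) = -19*sqrt(7) / 112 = -0.45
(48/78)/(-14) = -4/91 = -0.04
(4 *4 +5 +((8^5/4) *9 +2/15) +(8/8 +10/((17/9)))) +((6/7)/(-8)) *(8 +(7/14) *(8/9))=43883941/595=73754.52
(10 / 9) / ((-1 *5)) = -2 / 9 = -0.22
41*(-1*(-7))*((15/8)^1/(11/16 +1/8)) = 8610/13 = 662.31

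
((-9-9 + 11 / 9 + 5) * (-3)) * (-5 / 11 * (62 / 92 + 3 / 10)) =-11872 / 759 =-15.64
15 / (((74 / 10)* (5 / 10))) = 150 / 37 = 4.05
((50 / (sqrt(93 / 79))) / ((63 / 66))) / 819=1100 * sqrt(7347) / 1599507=0.06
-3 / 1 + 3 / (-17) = -54 / 17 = -3.18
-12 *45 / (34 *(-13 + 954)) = -270 / 15997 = -0.02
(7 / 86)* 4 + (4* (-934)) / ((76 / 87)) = -3493828 / 817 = -4276.41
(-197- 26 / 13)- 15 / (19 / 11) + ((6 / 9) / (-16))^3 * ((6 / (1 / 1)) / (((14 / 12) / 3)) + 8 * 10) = -95464805 / 459648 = -207.69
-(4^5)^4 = -1099511627776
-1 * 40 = -40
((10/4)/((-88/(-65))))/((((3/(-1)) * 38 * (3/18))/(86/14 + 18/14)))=-0.72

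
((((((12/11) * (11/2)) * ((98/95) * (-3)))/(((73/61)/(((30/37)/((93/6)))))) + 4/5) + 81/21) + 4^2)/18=368339689/334086690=1.10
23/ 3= 7.67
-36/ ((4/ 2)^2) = -9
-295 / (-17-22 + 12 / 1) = 295 / 27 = 10.93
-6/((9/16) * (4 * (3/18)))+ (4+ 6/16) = -93/8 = -11.62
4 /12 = 0.33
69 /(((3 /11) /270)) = 68310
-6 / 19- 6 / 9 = -56 / 57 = -0.98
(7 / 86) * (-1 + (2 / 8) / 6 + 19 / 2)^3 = 60305875 / 1188864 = 50.73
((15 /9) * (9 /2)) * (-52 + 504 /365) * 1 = -27714 /73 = -379.64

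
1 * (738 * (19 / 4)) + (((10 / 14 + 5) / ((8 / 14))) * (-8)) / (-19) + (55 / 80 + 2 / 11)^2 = 3510.47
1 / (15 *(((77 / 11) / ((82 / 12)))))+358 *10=3580.07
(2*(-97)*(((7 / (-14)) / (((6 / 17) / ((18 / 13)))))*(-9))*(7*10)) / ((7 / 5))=-2226150 / 13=-171242.31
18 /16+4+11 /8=13 /2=6.50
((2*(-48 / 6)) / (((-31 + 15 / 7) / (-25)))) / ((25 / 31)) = -1736 / 101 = -17.19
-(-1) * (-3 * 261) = -783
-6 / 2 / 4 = -3 / 4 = -0.75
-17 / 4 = -4.25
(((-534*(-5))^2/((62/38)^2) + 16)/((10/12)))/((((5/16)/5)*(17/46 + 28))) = 130629760768/72075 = 1812414.30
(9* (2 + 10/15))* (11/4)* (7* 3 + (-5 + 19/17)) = 19206/17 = 1129.76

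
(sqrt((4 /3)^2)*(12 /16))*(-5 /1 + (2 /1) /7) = -33 /7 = -4.71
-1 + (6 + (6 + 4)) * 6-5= 90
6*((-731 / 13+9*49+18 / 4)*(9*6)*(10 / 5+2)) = 6558408 / 13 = 504492.92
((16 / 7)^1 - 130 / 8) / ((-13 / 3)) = 1173 / 364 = 3.22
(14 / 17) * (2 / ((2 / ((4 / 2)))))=28 / 17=1.65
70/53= 1.32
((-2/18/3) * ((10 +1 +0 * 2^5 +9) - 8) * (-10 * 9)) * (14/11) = 50.91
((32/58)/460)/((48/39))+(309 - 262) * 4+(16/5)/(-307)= 769892743/4095380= 187.99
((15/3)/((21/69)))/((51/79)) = 9085/357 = 25.45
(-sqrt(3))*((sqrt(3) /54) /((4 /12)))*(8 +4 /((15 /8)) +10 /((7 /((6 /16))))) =-4481 /2520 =-1.78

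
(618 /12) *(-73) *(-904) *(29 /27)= 98559052 /27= 3650335.26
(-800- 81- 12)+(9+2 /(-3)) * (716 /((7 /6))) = 29549 /7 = 4221.29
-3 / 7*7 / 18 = -1 / 6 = -0.17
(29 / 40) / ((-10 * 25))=-29 / 10000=-0.00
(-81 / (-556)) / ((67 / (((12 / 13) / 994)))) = 243 / 120342586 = 0.00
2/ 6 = 1/ 3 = 0.33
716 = 716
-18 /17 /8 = -9 /68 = -0.13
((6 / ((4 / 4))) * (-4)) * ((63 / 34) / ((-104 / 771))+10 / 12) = 136879 / 442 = 309.68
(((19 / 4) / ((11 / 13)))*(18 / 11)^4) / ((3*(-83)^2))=2160756 / 1109480339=0.00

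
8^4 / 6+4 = 2060 / 3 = 686.67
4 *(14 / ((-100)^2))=7 / 1250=0.01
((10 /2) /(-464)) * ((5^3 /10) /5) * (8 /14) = -25 /1624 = -0.02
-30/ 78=-5/ 13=-0.38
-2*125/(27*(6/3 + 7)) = -250/243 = -1.03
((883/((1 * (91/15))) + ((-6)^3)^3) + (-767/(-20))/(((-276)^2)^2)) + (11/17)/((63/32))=-10077550.12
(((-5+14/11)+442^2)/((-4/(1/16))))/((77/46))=-49426149/27104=-1823.57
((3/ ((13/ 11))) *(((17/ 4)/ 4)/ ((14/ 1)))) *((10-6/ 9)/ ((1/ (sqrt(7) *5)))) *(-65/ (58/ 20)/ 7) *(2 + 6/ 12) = -116875 *sqrt(7)/ 1624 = -190.41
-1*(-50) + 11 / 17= 861 / 17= 50.65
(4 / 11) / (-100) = -1 / 275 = -0.00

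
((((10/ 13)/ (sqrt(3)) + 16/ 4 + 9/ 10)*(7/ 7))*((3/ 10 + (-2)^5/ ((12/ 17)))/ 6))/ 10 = -66199/ 18000- 1351*sqrt(3)/ 7020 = -4.01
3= 3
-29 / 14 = -2.07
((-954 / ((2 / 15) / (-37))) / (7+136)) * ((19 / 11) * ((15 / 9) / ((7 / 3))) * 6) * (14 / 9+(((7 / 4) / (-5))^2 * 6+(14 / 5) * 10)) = 415113.34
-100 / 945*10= -200 / 189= -1.06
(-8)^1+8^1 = 0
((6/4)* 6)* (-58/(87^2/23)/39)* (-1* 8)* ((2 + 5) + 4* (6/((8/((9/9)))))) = 3680/1131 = 3.25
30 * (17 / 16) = 255 / 8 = 31.88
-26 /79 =-0.33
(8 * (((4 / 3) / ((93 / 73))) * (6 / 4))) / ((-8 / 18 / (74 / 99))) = -21608 / 1023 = -21.12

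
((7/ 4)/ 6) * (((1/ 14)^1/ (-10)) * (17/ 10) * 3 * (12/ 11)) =-51/ 4400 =-0.01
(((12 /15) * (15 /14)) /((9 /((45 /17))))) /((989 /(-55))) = -1650 /117691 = -0.01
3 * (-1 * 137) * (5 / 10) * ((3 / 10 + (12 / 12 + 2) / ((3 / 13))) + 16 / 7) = -448401 / 140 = -3202.86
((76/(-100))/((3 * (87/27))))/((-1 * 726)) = 19/175450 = 0.00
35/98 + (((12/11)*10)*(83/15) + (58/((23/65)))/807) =174144491/2858394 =60.92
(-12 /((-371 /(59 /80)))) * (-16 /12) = -59 /1855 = -0.03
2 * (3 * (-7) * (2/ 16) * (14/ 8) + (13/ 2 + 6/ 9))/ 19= 13/ 48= 0.27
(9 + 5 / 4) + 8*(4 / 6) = 187 / 12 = 15.58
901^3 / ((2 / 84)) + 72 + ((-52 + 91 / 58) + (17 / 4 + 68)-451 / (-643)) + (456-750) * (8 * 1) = 2291356128311005 / 74588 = 30720171184.52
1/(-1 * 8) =-1/8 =-0.12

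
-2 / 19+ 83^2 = 130889 / 19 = 6888.89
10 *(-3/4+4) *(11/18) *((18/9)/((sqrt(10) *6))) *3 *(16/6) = 143 *sqrt(10)/27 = 16.75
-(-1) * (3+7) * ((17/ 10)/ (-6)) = -17/ 6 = -2.83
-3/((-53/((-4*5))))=-60/53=-1.13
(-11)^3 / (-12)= 1331 / 12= 110.92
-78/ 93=-26/ 31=-0.84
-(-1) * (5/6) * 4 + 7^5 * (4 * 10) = 2016850/3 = 672283.33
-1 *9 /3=-3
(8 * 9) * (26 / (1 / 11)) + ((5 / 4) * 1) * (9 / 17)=1400301 / 68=20592.66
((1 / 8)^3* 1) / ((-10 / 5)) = -1 / 1024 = -0.00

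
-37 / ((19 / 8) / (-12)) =3552 / 19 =186.95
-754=-754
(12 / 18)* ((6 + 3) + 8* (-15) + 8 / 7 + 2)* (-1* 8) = 12080 / 21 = 575.24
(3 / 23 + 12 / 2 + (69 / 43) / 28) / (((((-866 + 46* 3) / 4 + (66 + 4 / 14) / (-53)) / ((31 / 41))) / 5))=-156405385 / 1225228584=-0.13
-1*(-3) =3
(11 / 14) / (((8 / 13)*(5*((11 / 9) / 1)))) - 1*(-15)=8517 / 560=15.21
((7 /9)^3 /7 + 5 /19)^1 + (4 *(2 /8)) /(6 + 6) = 0.41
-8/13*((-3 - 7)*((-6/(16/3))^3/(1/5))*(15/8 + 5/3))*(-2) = 516375/1664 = 310.32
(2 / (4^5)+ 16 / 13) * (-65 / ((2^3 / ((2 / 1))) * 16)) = -41025 / 32768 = -1.25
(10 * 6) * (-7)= -420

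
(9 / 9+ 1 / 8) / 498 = 3 / 1328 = 0.00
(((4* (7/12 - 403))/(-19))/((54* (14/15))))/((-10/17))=-82093/28728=-2.86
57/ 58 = 0.98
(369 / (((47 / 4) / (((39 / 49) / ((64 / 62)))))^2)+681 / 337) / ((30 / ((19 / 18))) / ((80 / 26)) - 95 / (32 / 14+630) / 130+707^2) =225709690910780739 / 31255249489309964000176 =0.00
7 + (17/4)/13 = 381/52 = 7.33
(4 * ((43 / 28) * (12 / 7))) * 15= 7740 / 49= 157.96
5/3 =1.67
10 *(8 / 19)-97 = -1763 / 19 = -92.79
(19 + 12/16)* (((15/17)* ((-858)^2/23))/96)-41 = 72183203/12512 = 5769.12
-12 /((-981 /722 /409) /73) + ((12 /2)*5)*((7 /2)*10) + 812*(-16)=82321982 /327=251749.18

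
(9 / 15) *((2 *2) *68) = 816 / 5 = 163.20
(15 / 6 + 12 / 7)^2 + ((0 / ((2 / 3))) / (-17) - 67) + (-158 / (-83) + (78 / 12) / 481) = -28484271 / 601916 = -47.32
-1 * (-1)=1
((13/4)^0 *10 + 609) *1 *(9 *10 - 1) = 55091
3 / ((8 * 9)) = 1 / 24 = 0.04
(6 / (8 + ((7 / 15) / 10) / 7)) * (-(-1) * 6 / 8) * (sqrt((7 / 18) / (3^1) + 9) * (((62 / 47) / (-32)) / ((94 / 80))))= -11625 * sqrt(2958) / 10612036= -0.06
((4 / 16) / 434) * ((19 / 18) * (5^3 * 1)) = 2375 / 31248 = 0.08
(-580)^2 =336400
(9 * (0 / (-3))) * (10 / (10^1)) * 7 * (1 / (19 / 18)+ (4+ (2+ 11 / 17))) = 0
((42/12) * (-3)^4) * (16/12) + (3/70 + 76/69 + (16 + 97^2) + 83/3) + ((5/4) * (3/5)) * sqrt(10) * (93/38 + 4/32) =1173 * sqrt(10)/608 + 47487647/4830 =9837.91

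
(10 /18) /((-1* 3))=-5 /27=-0.19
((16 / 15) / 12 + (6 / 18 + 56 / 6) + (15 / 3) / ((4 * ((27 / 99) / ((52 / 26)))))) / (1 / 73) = 124319 / 90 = 1381.32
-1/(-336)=1/336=0.00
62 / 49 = 1.27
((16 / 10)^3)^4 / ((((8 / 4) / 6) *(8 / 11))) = 283467841536 / 244140625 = 1161.08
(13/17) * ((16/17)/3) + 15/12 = 5167/3468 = 1.49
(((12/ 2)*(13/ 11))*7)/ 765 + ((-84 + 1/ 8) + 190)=2382901/ 22440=106.19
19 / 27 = 0.70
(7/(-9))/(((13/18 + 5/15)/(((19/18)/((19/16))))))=-112/171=-0.65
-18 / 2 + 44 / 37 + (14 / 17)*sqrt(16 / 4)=-3877 / 629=-6.16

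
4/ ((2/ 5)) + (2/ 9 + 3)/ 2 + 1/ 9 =211/ 18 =11.72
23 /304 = 0.08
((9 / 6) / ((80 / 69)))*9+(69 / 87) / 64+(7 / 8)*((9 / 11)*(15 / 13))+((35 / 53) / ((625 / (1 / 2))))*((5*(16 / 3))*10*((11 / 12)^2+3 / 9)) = 24017586841 / 1898994240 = 12.65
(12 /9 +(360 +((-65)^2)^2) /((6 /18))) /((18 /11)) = 1767247559 /54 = 32726806.65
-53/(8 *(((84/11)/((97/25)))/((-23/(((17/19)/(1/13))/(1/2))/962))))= 24712787/7143427200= 0.00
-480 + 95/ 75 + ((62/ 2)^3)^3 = 26439622160192.27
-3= -3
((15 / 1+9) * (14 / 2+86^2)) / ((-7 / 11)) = -1954392 / 7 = -279198.86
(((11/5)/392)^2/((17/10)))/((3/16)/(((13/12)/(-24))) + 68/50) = -7865/1185978752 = -0.00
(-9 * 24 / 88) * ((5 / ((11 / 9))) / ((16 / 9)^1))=-10935 / 1936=-5.65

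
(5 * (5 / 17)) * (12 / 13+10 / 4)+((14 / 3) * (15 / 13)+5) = 6815 / 442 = 15.42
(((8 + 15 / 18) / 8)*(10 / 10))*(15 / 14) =265 / 224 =1.18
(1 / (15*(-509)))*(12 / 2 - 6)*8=0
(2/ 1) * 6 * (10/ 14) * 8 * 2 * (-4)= -3840/ 7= -548.57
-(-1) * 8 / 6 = 4 / 3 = 1.33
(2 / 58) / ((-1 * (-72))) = 0.00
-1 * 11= -11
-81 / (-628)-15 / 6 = -1489 / 628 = -2.37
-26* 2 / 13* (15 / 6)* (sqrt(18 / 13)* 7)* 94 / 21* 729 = -685260* sqrt(26) / 13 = -268781.09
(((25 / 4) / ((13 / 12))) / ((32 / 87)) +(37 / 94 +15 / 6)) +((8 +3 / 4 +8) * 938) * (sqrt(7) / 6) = 363251 / 19552 +31423 * sqrt(7) / 12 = 6946.70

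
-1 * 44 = -44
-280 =-280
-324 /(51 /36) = -3888 /17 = -228.71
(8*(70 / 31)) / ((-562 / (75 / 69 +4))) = -32760 / 200353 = -0.16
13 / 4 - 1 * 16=-51 / 4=-12.75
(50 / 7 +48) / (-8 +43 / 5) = 1930 / 21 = 91.90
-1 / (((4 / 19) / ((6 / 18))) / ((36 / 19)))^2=-9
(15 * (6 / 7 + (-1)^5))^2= 225 / 49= 4.59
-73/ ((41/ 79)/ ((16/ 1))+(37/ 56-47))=645904/ 409723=1.58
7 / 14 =1 / 2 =0.50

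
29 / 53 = 0.55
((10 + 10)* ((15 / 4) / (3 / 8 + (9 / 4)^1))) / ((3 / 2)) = 400 / 21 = 19.05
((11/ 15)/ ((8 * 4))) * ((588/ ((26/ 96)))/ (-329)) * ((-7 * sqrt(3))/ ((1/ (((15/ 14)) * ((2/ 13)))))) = 1386 * sqrt(3)/ 7943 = 0.30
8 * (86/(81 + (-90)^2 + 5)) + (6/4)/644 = 455351/5271784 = 0.09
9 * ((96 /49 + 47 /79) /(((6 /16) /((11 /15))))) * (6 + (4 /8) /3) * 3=16096036 /19355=831.62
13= 13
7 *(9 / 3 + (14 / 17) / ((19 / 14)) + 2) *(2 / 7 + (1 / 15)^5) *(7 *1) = 19253282489 / 245278125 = 78.50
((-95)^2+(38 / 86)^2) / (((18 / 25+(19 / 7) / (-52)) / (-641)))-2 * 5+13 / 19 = -1849468788873421 / 213491087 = -8662978.93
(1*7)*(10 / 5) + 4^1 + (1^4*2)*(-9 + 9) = 18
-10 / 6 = -1.67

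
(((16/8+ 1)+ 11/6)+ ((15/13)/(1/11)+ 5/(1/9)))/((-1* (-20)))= 4877/1560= 3.13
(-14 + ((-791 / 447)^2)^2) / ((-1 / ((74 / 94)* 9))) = 29.72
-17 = -17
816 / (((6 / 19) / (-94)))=-242896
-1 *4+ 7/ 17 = -61/ 17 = -3.59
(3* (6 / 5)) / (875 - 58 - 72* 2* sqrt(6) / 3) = 864* sqrt(6) / 3268325 + 14706 / 3268325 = 0.01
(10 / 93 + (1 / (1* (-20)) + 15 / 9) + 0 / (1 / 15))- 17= -9471 / 620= -15.28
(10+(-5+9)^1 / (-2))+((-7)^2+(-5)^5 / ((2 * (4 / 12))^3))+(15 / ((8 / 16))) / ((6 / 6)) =-83679 / 8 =-10459.88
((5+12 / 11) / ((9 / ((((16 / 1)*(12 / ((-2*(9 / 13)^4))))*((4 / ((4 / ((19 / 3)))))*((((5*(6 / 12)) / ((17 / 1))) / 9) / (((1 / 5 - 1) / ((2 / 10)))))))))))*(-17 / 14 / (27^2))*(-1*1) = 363581530 / 29831377653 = 0.01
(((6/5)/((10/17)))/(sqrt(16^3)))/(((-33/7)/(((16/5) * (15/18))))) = -119/6600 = -0.02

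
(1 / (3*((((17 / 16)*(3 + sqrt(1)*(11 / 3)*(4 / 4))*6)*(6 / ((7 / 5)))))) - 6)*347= -7961221 / 3825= -2081.36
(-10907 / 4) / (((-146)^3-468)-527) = 10907 / 12452524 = 0.00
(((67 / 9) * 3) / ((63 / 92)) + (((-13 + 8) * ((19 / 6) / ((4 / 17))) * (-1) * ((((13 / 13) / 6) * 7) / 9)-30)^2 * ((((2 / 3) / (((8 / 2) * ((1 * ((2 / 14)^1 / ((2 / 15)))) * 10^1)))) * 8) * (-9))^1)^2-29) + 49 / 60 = 257090.25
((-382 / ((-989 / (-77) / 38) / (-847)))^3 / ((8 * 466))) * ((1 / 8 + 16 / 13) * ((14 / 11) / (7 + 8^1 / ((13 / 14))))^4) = 14077156526.32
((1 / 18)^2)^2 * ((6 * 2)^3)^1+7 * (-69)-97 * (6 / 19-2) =-319.62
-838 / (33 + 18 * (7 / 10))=-2095 / 114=-18.38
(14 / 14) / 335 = 0.00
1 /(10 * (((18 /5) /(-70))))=-35 /18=-1.94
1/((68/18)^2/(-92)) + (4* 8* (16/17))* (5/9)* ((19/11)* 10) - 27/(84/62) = 105198613/400554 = 262.63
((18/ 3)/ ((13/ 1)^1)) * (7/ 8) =21/ 52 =0.40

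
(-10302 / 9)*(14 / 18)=-24038 / 27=-890.30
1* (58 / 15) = 58 / 15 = 3.87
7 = 7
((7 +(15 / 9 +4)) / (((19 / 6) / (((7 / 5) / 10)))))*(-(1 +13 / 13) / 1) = -28 / 25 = -1.12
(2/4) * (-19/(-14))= 0.68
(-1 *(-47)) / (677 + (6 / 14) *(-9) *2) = 329 / 4685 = 0.07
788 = 788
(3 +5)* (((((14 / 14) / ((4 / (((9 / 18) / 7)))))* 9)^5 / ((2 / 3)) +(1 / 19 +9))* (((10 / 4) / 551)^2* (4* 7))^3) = 2960235886515625 / 213426930160936843108352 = 0.00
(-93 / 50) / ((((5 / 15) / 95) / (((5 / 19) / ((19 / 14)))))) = -1953 / 19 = -102.79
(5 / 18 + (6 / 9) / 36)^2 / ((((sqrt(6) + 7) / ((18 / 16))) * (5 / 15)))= 56 / 1161 - 8 * sqrt(6) / 1161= 0.03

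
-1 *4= -4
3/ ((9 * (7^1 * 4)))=1/ 84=0.01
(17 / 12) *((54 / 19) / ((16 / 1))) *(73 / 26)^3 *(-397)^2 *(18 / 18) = 9380824794009 / 10686208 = 877844.11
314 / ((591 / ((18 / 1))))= 1884 / 197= 9.56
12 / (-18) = -2 / 3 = -0.67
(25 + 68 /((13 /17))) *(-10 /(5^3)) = -2962 /325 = -9.11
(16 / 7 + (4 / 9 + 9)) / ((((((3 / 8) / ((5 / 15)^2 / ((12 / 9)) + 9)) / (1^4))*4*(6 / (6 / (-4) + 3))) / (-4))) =-80551 / 1134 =-71.03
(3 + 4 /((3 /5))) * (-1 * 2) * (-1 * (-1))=-58 /3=-19.33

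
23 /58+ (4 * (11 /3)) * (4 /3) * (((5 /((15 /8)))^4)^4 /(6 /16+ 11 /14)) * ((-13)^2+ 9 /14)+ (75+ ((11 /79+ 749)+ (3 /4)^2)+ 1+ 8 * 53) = 3450254742753696504782671 /184616710782192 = 18688745607.78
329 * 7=2303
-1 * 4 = -4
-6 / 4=-3 / 2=-1.50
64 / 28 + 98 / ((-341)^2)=1861182 / 813967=2.29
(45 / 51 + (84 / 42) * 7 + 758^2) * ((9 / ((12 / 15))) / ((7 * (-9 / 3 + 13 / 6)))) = -263731707 / 238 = -1108116.42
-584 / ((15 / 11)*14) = -3212 / 105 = -30.59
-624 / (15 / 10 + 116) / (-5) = 1248 / 1175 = 1.06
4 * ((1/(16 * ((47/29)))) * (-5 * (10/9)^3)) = -36250/34263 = -1.06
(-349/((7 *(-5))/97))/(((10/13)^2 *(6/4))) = 5721157/5250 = 1089.74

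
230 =230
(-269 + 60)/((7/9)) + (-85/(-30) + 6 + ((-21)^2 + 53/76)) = 181.82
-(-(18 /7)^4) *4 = 174.89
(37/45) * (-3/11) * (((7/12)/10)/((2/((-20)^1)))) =0.13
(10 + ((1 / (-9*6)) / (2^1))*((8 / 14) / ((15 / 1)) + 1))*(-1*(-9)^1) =113291 / 1260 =89.91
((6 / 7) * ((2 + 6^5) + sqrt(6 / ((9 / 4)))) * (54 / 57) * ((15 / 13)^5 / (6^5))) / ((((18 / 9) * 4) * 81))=3125 * sqrt(6) / 14222007072 + 12153125 / 4740669024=0.00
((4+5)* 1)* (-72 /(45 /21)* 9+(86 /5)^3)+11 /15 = 43075.17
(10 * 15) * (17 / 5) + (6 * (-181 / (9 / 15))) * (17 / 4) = -7182.50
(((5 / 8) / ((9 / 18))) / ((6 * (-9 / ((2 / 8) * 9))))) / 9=-5 / 864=-0.01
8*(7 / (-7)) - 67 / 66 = -595 / 66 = -9.02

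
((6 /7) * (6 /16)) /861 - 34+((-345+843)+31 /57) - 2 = 211869311 /458052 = 462.54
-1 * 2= -2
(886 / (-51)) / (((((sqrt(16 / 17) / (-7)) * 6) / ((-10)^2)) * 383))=77525 * sqrt(17) / 58599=5.45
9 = 9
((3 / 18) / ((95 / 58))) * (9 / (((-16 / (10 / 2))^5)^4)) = 1659393310546875 / 22969590572677954319417344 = 0.00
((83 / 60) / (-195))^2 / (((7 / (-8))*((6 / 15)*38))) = -6889 / 1820637000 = -0.00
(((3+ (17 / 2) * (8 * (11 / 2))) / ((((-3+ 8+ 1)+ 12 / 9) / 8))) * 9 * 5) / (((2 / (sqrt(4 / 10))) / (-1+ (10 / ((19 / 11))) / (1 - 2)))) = -2626182 * sqrt(10) / 209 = -39735.49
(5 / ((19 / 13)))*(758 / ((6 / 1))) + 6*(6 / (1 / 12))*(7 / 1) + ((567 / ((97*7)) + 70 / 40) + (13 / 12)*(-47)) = 12561377 / 3686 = 3407.86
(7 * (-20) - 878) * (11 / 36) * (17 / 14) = -377.71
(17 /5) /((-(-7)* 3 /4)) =0.65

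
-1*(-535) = 535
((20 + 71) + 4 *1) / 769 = 95 / 769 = 0.12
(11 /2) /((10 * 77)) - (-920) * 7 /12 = 225403 /420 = 536.67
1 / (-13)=-1 / 13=-0.08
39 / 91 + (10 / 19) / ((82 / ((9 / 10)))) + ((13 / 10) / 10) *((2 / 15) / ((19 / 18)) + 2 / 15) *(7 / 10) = 18730079 / 40897500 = 0.46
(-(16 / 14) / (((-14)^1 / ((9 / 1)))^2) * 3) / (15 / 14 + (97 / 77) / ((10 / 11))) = -1215 / 2107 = -0.58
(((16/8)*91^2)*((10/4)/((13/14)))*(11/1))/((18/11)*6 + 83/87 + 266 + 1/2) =72215220/40823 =1768.98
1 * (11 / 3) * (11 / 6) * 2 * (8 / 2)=484 / 9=53.78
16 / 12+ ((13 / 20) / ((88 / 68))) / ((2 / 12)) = 2869 / 660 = 4.35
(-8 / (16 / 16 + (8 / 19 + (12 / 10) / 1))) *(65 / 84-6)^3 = 8037429305 / 18447912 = 435.68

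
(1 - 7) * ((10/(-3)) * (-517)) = -10340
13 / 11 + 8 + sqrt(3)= sqrt(3) + 101 / 11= 10.91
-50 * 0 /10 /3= 0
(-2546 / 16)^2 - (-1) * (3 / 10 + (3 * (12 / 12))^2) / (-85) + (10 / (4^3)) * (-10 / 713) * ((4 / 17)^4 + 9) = 2412569406807181 / 95280756800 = 25320.64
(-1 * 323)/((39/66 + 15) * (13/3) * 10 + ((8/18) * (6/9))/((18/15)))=-287793/602185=-0.48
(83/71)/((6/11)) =913/426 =2.14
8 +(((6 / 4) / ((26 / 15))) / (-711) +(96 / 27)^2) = 6868171 / 332748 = 20.64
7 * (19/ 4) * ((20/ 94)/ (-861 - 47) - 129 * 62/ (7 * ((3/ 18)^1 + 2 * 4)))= -19455423521/ 4182248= -4651.91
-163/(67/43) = -7009/67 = -104.61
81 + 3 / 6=163 / 2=81.50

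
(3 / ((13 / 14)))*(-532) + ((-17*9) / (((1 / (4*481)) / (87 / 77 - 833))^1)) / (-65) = -18864306528 / 5005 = -3769092.21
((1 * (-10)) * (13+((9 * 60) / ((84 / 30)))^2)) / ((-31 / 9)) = 164082330 / 1519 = 108019.97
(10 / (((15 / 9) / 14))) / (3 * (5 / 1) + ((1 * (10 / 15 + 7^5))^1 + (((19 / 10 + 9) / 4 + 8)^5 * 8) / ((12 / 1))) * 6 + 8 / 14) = 15052800000 / 119789275912043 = 0.00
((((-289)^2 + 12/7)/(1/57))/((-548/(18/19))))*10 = -78928965/959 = -82303.40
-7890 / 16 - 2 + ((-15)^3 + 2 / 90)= -1393237 / 360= -3870.10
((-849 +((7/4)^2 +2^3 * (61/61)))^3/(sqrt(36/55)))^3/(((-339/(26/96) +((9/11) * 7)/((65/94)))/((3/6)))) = 2264889102193112542563341024753395309425 * sqrt(55)/108611957614968832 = 154650256767023614328968.10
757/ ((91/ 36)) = 27252/ 91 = 299.47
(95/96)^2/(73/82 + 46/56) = 518035/905472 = 0.57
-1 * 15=-15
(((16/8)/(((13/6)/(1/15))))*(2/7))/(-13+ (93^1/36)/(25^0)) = -96/56875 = -0.00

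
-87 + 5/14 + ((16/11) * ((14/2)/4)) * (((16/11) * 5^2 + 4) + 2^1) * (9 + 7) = 2775979/1694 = 1638.71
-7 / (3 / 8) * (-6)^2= -672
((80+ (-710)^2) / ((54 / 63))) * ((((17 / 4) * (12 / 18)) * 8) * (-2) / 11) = -26665520 / 11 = -2424138.18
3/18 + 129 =775/6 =129.17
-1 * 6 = -6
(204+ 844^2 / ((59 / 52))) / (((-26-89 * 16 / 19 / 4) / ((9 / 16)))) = -1584037467 / 200600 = -7896.50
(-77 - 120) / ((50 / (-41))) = 161.54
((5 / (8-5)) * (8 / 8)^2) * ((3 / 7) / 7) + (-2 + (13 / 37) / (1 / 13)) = 4840 / 1813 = 2.67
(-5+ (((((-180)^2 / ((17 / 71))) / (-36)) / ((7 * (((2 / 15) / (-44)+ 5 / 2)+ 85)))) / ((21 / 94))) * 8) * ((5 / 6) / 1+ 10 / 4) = -27030341050 / 36078063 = -749.22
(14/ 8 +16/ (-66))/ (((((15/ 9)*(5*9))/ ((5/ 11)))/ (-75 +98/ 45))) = -652123/ 980100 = -0.67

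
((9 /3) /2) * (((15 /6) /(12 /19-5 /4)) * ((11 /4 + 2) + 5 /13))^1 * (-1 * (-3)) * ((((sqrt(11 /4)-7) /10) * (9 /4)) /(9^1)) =319599 /19552-45657 * sqrt(11) /39104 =12.47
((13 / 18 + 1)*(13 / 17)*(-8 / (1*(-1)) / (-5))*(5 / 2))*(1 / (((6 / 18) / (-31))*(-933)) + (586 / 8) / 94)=-41419937 / 8945604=-4.63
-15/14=-1.07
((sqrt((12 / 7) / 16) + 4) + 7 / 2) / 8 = sqrt(21) / 112 + 15 / 16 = 0.98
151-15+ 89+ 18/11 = 2493/11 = 226.64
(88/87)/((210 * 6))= 22/27405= 0.00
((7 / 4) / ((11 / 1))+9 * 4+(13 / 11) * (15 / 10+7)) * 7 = 14231 / 44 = 323.43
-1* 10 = -10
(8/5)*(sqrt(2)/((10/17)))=3.85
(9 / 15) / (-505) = -3 / 2525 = -0.00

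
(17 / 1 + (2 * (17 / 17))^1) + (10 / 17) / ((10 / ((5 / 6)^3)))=19.03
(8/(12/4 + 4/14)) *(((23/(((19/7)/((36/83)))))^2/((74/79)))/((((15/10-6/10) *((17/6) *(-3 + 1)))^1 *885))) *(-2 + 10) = -5743696896/92292422119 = -0.06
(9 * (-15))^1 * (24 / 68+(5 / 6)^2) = -9615 / 68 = -141.40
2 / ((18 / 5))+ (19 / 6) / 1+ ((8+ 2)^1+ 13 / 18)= 130 / 9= 14.44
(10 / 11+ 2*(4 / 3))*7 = 826 / 33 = 25.03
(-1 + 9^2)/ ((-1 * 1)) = -80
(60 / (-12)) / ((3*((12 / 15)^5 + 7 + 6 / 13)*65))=-3125 / 949311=-0.00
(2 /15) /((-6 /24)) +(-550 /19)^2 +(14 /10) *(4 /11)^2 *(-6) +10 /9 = 1646064878 /1965645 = 837.42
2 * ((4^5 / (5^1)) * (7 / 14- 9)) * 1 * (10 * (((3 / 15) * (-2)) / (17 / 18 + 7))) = 1752.97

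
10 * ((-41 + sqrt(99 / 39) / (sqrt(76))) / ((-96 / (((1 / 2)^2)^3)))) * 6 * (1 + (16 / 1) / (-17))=205 / 8704 - 5 * sqrt(8151) / 4299776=0.02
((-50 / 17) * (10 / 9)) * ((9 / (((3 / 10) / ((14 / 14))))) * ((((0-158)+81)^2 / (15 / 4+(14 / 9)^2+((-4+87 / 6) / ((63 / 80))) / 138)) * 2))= -3005640000 / 16201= -185521.88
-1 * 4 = -4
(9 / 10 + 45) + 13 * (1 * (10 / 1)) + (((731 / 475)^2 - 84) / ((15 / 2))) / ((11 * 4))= 6539218118 / 37228125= 175.65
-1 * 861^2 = -741321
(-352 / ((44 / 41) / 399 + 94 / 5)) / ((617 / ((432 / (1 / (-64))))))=838.88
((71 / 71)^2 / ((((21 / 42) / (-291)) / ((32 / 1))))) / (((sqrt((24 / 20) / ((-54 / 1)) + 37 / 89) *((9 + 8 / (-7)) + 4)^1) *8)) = -12222 *sqrt(175330) / 16351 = -312.99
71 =71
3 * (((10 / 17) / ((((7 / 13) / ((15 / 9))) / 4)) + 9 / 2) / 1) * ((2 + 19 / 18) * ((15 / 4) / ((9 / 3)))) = 2313575 / 17136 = 135.01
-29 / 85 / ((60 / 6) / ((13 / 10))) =-377 / 8500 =-0.04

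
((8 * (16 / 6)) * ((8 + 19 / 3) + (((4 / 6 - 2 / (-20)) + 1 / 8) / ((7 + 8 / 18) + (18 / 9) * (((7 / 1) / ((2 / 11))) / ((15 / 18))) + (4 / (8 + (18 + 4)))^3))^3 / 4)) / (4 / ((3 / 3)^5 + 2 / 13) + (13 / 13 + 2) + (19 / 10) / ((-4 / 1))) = 16849708597114095315965 / 330167341864946022636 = 51.03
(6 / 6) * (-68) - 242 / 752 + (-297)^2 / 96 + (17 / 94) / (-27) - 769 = 3310171 / 40608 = 81.52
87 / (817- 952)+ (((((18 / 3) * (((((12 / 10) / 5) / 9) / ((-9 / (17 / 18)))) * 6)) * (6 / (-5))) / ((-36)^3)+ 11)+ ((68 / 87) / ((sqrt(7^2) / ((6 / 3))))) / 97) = 1338158772053 / 129192651000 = 10.36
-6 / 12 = -1 / 2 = -0.50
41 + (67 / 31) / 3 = 3880 / 93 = 41.72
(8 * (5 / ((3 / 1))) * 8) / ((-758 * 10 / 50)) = -800 / 1137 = -0.70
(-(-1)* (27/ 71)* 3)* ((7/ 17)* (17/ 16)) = 567/ 1136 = 0.50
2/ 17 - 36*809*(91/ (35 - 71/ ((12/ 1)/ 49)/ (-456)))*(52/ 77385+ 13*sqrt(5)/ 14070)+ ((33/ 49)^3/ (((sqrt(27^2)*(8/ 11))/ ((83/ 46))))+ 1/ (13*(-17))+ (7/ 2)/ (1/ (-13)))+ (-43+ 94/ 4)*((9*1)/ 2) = -179825002565466976441/ 982200540601520240 - 4488823872*sqrt(5)/ 65324665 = -336.74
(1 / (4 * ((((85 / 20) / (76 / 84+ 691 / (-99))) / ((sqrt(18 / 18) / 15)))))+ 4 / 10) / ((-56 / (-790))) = 1312901 / 247401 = 5.31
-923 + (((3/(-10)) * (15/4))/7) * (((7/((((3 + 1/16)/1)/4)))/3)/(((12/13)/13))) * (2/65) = -226187/245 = -923.21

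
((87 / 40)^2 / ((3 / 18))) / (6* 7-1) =22707 / 32800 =0.69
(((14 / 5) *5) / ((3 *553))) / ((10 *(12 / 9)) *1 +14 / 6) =2 / 3713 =0.00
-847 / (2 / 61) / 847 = -61 / 2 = -30.50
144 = 144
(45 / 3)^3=3375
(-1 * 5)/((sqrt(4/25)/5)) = -62.50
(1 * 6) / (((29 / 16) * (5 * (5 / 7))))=672 / 725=0.93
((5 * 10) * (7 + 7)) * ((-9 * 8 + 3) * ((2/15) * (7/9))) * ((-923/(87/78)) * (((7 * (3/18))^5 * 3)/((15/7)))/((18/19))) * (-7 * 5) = -1057983402908705/2283228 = -463371771.42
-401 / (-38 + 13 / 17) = 6817 / 633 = 10.77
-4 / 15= -0.27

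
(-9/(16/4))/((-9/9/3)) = 27/4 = 6.75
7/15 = 0.47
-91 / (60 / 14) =-637 / 30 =-21.23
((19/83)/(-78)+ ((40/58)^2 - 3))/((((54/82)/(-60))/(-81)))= -16925145630/907439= -18651.55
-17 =-17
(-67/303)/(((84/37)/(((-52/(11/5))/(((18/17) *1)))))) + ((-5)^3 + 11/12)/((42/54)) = -396511207/2519748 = -157.36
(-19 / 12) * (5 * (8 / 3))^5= -486400000 / 729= -667215.36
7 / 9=0.78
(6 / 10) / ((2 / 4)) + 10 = 56 / 5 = 11.20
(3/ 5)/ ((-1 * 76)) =-3/ 380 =-0.01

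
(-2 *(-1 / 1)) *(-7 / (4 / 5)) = -35 / 2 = -17.50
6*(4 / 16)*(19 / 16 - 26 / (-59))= 4611 / 1888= 2.44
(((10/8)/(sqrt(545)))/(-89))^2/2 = 5/27628448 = 0.00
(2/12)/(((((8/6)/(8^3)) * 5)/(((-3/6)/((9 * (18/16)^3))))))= -16384/32805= -0.50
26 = 26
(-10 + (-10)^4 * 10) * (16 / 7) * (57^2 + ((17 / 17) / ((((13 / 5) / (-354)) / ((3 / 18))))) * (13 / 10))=5150684880 / 7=735812125.71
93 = 93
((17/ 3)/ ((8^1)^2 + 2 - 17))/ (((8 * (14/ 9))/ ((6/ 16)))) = 153/ 43904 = 0.00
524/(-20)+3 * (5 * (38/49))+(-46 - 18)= -19249/245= -78.57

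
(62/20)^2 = 961/100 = 9.61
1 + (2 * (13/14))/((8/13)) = 225/56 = 4.02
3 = 3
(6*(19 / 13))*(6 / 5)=684 / 65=10.52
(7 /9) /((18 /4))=14 /81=0.17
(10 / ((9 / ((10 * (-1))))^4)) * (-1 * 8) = -800000 / 6561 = -121.93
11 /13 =0.85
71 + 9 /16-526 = -7271 /16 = -454.44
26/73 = 0.36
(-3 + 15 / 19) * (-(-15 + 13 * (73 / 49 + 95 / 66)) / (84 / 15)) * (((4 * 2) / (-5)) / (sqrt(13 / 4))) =-298556 * sqrt(13) / 133133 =-8.09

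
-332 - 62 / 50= -8331 / 25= -333.24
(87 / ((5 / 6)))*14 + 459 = 1920.60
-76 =-76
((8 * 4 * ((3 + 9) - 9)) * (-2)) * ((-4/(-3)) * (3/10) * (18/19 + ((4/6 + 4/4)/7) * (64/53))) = -3342592/35245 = -94.84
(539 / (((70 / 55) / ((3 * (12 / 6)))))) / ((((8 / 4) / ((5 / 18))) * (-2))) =-4235 / 24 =-176.46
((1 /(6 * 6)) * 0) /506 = 0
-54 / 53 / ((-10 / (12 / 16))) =81 / 1060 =0.08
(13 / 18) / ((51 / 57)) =0.81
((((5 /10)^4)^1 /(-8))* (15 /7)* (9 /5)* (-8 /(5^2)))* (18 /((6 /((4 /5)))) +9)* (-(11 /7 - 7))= 29241 /49000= 0.60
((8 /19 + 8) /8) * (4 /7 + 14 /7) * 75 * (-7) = -27000 /19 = -1421.05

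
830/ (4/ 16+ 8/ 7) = 23240/ 39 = 595.90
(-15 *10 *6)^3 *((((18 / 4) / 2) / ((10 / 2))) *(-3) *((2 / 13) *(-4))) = -7873200000 / 13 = -605630769.23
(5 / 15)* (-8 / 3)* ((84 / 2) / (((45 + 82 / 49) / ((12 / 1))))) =-21952 / 2287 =-9.60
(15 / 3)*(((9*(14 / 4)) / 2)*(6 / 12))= 315 / 8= 39.38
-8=-8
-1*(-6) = 6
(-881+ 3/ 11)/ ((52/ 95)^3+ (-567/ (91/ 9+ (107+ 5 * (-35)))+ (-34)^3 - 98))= 618222247000/ 27651052814561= 0.02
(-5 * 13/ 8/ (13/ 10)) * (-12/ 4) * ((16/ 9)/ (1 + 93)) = 50/ 141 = 0.35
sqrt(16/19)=4*sqrt(19)/19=0.92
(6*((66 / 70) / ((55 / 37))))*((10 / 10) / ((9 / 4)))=296 / 175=1.69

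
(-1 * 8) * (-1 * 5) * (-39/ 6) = -260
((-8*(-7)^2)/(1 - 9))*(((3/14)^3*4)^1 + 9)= 6201/14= 442.93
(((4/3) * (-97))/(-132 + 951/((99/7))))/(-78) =-2134/83343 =-0.03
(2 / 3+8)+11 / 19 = 527 / 57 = 9.25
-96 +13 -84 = -167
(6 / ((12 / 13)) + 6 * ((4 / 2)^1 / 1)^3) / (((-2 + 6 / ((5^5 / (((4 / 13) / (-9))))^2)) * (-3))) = 9.08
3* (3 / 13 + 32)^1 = 1257 / 13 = 96.69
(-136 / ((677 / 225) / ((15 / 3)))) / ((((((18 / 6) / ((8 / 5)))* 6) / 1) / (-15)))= 204000 / 677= 301.33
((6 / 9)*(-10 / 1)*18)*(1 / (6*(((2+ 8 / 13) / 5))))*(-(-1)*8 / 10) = -520 / 17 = -30.59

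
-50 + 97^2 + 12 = 9371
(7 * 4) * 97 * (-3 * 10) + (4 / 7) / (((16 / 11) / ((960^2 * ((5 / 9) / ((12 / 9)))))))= 485640 / 7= 69377.14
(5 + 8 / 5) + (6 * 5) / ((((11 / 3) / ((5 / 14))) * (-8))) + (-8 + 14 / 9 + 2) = 49627 / 27720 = 1.79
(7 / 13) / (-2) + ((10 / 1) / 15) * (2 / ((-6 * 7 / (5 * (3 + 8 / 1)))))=-3301 / 1638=-2.02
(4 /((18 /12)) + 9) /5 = 7 /3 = 2.33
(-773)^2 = 597529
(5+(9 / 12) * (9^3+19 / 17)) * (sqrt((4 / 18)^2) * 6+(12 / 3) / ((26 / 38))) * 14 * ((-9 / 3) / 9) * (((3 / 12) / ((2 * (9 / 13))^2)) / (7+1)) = -14959945 / 49572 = -301.78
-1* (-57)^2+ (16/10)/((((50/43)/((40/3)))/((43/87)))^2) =-27228034597/8515125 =-3197.61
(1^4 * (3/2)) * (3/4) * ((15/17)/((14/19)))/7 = 2565/13328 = 0.19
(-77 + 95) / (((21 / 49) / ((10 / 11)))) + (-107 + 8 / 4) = -735 / 11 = -66.82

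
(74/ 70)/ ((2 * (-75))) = -37/ 5250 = -0.01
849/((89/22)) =18678/89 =209.87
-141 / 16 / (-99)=47 / 528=0.09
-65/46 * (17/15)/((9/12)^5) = -113152/16767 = -6.75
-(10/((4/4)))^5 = -100000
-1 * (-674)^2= -454276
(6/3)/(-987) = -2/987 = -0.00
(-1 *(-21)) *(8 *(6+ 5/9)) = 3304/3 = 1101.33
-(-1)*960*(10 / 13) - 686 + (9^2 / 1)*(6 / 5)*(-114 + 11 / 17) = -12116816 / 1105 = -10965.44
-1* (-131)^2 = -17161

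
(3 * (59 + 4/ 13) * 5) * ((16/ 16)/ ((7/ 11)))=127215/ 91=1397.97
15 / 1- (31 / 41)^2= 24254 / 1681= 14.43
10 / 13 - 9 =-107 / 13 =-8.23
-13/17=-0.76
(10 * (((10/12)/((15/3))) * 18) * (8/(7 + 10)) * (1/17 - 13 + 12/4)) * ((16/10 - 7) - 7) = 502944/289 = 1740.29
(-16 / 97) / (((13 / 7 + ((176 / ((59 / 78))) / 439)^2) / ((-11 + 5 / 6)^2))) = -69895749322588 / 8765277319773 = -7.97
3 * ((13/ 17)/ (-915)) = -13/ 5185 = -0.00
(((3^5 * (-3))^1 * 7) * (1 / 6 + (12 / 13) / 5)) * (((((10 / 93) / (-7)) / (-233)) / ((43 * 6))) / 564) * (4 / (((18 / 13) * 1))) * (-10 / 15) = 137 / 87586098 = 0.00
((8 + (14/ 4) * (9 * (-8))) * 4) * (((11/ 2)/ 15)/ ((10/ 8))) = -21472/ 75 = -286.29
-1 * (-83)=83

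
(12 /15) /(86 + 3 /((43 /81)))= 172 /19705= 0.01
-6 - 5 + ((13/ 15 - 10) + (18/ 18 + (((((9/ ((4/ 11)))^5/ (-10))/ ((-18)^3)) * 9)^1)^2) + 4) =41352327927897563/ 20132659200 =2053992.35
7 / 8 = 0.88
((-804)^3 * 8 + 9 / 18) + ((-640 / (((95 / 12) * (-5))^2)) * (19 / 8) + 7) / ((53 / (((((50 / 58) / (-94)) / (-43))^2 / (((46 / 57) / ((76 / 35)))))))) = -4157747711.50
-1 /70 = -0.01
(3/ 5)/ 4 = 3/ 20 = 0.15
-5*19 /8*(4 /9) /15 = -19 /54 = -0.35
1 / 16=0.06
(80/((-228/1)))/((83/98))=-1960/4731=-0.41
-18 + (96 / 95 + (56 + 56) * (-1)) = -12254 / 95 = -128.99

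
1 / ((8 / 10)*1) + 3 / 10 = 1.55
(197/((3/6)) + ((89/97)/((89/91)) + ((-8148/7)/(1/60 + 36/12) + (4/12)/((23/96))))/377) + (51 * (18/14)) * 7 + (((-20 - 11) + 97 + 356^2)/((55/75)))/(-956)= 18524114719871/27602097094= 671.11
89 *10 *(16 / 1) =14240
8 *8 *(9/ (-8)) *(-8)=576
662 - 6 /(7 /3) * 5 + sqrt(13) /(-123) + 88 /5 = 23336 /35 - sqrt(13) /123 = 666.71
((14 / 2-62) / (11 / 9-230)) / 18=55 / 4118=0.01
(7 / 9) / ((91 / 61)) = 61 / 117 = 0.52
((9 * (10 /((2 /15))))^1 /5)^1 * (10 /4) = 675 /2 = 337.50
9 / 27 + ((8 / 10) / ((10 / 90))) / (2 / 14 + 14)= 139 / 165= 0.84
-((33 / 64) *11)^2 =-131769 / 4096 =-32.17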